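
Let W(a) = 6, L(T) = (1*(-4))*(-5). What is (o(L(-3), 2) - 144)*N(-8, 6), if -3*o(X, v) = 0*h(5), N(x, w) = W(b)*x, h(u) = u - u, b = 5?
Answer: 6912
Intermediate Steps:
h(u) = 0
L(T) = 20 (L(T) = -4*(-5) = 20)
N(x, w) = 6*x
o(X, v) = 0 (o(X, v) = -0*0 = -1/3*0 = 0)
(o(L(-3), 2) - 144)*N(-8, 6) = (0 - 144)*(6*(-8)) = -144*(-48) = 6912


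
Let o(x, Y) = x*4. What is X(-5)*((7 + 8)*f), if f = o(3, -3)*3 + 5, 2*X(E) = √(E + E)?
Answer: 615*I*√10/2 ≈ 972.4*I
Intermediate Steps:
o(x, Y) = 4*x
X(E) = √2*√E/2 (X(E) = √(E + E)/2 = √(2*E)/2 = (√2*√E)/2 = √2*√E/2)
f = 41 (f = (4*3)*3 + 5 = 12*3 + 5 = 36 + 5 = 41)
X(-5)*((7 + 8)*f) = (√2*√(-5)/2)*((7 + 8)*41) = (√2*(I*√5)/2)*(15*41) = (I*√10/2)*615 = 615*I*√10/2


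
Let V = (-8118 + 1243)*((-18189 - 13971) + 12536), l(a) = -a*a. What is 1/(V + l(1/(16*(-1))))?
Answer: 256/34538239999 ≈ 7.4121e-9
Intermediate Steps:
l(a) = -a²
V = 134915000 (V = -6875*(-32160 + 12536) = -6875*(-19624) = 134915000)
1/(V + l(1/(16*(-1)))) = 1/(134915000 - (1/(16*(-1)))²) = 1/(134915000 - (1/(-16))²) = 1/(134915000 - (-1/16)²) = 1/(134915000 - 1*1/256) = 1/(134915000 - 1/256) = 1/(34538239999/256) = 256/34538239999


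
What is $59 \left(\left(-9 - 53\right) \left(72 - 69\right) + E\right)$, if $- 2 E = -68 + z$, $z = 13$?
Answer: $- \frac{18703}{2} \approx -9351.5$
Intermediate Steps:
$E = \frac{55}{2}$ ($E = - \frac{-68 + 13}{2} = \left(- \frac{1}{2}\right) \left(-55\right) = \frac{55}{2} \approx 27.5$)
$59 \left(\left(-9 - 53\right) \left(72 - 69\right) + E\right) = 59 \left(\left(-9 - 53\right) \left(72 - 69\right) + \frac{55}{2}\right) = 59 \left(\left(-62\right) 3 + \frac{55}{2}\right) = 59 \left(-186 + \frac{55}{2}\right) = 59 \left(- \frac{317}{2}\right) = - \frac{18703}{2}$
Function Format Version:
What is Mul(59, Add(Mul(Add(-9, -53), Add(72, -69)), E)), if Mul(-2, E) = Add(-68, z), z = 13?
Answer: Rational(-18703, 2) ≈ -9351.5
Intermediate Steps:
E = Rational(55, 2) (E = Mul(Rational(-1, 2), Add(-68, 13)) = Mul(Rational(-1, 2), -55) = Rational(55, 2) ≈ 27.500)
Mul(59, Add(Mul(Add(-9, -53), Add(72, -69)), E)) = Mul(59, Add(Mul(Add(-9, -53), Add(72, -69)), Rational(55, 2))) = Mul(59, Add(Mul(-62, 3), Rational(55, 2))) = Mul(59, Add(-186, Rational(55, 2))) = Mul(59, Rational(-317, 2)) = Rational(-18703, 2)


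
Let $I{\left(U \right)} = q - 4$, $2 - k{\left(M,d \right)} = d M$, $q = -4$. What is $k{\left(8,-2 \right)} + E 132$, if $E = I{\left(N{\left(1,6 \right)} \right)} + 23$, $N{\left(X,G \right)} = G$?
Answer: $1998$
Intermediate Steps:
$k{\left(M,d \right)} = 2 - M d$ ($k{\left(M,d \right)} = 2 - d M = 2 - M d$)
$I{\left(U \right)} = -8$ ($I{\left(U \right)} = -4 - 4 = -8$)
$E = 15$ ($E = -8 + 23 = 15$)
$k{\left(8,-2 \right)} + E 132 = \left(2 - 8 \left(-2\right)\right) + 15 \cdot 132 = \left(2 + 16\right) + 1980 = 18 + 1980 = 1998$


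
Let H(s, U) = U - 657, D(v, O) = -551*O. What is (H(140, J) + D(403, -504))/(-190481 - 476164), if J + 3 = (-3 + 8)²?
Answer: -277069/666645 ≈ -0.41562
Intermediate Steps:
J = 22 (J = -3 + (-3 + 8)² = -3 + 5² = -3 + 25 = 22)
H(s, U) = -657 + U
(H(140, J) + D(403, -504))/(-190481 - 476164) = ((-657 + 22) - 551*(-504))/(-190481 - 476164) = (-635 + 277704)/(-666645) = 277069*(-1/666645) = -277069/666645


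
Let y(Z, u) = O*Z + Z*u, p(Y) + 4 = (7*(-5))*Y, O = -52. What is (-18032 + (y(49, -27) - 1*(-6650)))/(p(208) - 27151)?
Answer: 15253/34435 ≈ 0.44295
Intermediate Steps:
p(Y) = -4 - 35*Y (p(Y) = -4 + (7*(-5))*Y = -4 - 35*Y)
y(Z, u) = -52*Z + Z*u
(-18032 + (y(49, -27) - 1*(-6650)))/(p(208) - 27151) = (-18032 + (49*(-52 - 27) - 1*(-6650)))/((-4 - 35*208) - 27151) = (-18032 + (49*(-79) + 6650))/((-4 - 7280) - 27151) = (-18032 + (-3871 + 6650))/(-7284 - 27151) = (-18032 + 2779)/(-34435) = -15253*(-1/34435) = 15253/34435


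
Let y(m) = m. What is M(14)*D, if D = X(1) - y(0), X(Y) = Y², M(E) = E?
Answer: 14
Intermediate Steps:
D = 1 (D = 1² - 1*0 = 1 + 0 = 1)
M(14)*D = 14*1 = 14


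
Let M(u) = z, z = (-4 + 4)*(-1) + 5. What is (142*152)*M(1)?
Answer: 107920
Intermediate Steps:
z = 5 (z = 0*(-1) + 5 = 0 + 5 = 5)
M(u) = 5
(142*152)*M(1) = (142*152)*5 = 21584*5 = 107920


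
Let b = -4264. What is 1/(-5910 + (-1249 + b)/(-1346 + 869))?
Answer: -477/2813557 ≈ -0.00016954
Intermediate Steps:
1/(-5910 + (-1249 + b)/(-1346 + 869)) = 1/(-5910 + (-1249 - 4264)/(-1346 + 869)) = 1/(-5910 - 5513/(-477)) = 1/(-5910 - 5513*(-1/477)) = 1/(-5910 + 5513/477) = 1/(-2813557/477) = -477/2813557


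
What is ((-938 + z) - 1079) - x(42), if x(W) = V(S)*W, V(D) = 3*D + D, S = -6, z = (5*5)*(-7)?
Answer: -1184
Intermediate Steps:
z = -175 (z = 25*(-7) = -175)
V(D) = 4*D
x(W) = -24*W (x(W) = (4*(-6))*W = -24*W)
((-938 + z) - 1079) - x(42) = ((-938 - 175) - 1079) - (-24)*42 = (-1113 - 1079) - 1*(-1008) = -2192 + 1008 = -1184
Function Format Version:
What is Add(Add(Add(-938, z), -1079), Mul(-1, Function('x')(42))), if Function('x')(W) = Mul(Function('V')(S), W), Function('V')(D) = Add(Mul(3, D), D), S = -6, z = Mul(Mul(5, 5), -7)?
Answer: -1184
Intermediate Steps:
z = -175 (z = Mul(25, -7) = -175)
Function('V')(D) = Mul(4, D)
Function('x')(W) = Mul(-24, W) (Function('x')(W) = Mul(Mul(4, -6), W) = Mul(-24, W))
Add(Add(Add(-938, z), -1079), Mul(-1, Function('x')(42))) = Add(Add(Add(-938, -175), -1079), Mul(-1, Mul(-24, 42))) = Add(Add(-1113, -1079), Mul(-1, -1008)) = Add(-2192, 1008) = -1184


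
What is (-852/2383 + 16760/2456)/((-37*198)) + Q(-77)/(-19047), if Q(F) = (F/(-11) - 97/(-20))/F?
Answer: -2083273075663/2381950320098580 ≈ -0.00087461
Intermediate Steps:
Q(F) = (97/20 - F/11)/F (Q(F) = (F*(-1/11) - 97*(-1/20))/F = (-F/11 + 97/20)/F = (97/20 - F/11)/F)
(-852/2383 + 16760/2456)/((-37*198)) + Q(-77)/(-19047) = (-852/2383 + 16760/2456)/((-37*198)) + ((1/220)*(1067 - 20*(-77))/(-77))/(-19047) = (-852*1/2383 + 16760*(1/2456))/(-7326) + ((1/220)*(-1/77)*(1067 + 1540))*(-1/19047) = (-852/2383 + 2095/307)*(-1/7326) + ((1/220)*(-1/77)*2607)*(-1/19047) = (4730821/731581)*(-1/7326) - 237/1540*(-1/19047) = -4730821/5359562406 + 79/9777460 = -2083273075663/2381950320098580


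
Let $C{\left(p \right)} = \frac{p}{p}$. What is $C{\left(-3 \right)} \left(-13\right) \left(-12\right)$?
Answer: $156$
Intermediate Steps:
$C{\left(p \right)} = 1$
$C{\left(-3 \right)} \left(-13\right) \left(-12\right) = 1 \left(-13\right) \left(-12\right) = \left(-13\right) \left(-12\right) = 156$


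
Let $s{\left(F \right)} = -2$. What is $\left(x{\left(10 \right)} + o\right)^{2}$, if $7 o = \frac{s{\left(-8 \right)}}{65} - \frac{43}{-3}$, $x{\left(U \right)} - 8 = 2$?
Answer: $\frac{270240721}{1863225} \approx 145.04$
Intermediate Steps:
$x{\left(U \right)} = 10$ ($x{\left(U \right)} = 8 + 2 = 10$)
$o = \frac{2789}{1365}$ ($o = \frac{- \frac{2}{65} - \frac{43}{-3}}{7} = \frac{\left(-2\right) \frac{1}{65} - - \frac{43}{3}}{7} = \frac{- \frac{2}{65} + \frac{43}{3}}{7} = \frac{1}{7} \cdot \frac{2789}{195} = \frac{2789}{1365} \approx 2.0432$)
$\left(x{\left(10 \right)} + o\right)^{2} = \left(10 + \frac{2789}{1365}\right)^{2} = \left(\frac{16439}{1365}\right)^{2} = \frac{270240721}{1863225}$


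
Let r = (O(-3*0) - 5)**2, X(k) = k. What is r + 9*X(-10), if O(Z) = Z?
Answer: -65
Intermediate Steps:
r = 25 (r = (-3*0 - 5)**2 = (0 - 5)**2 = (-5)**2 = 25)
r + 9*X(-10) = 25 + 9*(-10) = 25 - 90 = -65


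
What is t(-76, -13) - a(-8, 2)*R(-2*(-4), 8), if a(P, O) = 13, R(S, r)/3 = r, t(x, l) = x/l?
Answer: -3980/13 ≈ -306.15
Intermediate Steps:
R(S, r) = 3*r
t(-76, -13) - a(-8, 2)*R(-2*(-4), 8) = -76/(-13) - 13*3*8 = -76*(-1/13) - 13*24 = 76/13 - 1*312 = 76/13 - 312 = -3980/13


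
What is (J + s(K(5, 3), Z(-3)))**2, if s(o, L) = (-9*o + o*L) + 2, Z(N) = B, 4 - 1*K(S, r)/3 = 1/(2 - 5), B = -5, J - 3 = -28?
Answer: 42025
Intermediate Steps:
J = -25 (J = 3 - 28 = -25)
K(S, r) = 13 (K(S, r) = 12 - 3/(2 - 5) = 12 - 3/(-3) = 12 - 3*(-1/3) = 12 + 1 = 13)
Z(N) = -5
s(o, L) = 2 - 9*o + L*o (s(o, L) = (-9*o + L*o) + 2 = 2 - 9*o + L*o)
(J + s(K(5, 3), Z(-3)))**2 = (-25 + (2 - 9*13 - 5*13))**2 = (-25 + (2 - 117 - 65))**2 = (-25 - 180)**2 = (-205)**2 = 42025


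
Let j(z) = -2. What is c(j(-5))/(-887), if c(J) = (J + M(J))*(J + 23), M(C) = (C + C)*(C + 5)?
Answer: 294/887 ≈ 0.33145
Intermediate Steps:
M(C) = 2*C*(5 + C) (M(C) = (2*C)*(5 + C) = 2*C*(5 + C))
c(J) = (23 + J)*(J + 2*J*(5 + J)) (c(J) = (J + 2*J*(5 + J))*(J + 23) = (J + 2*J*(5 + J))*(23 + J) = (23 + J)*(J + 2*J*(5 + J)))
c(j(-5))/(-887) = -2*(253 + 2*(-2)² + 57*(-2))/(-887) = -2*(253 + 2*4 - 114)*(-1/887) = -2*(253 + 8 - 114)*(-1/887) = -2*147*(-1/887) = -294*(-1/887) = 294/887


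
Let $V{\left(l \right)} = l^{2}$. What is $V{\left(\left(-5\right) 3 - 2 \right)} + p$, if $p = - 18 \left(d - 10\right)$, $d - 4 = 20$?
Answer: $37$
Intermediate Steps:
$d = 24$ ($d = 4 + 20 = 24$)
$p = -252$ ($p = - 18 \left(24 - 10\right) = \left(-18\right) 14 = -252$)
$V{\left(\left(-5\right) 3 - 2 \right)} + p = \left(\left(-5\right) 3 - 2\right)^{2} - 252 = \left(-15 - 2\right)^{2} - 252 = \left(-17\right)^{2} - 252 = 289 - 252 = 37$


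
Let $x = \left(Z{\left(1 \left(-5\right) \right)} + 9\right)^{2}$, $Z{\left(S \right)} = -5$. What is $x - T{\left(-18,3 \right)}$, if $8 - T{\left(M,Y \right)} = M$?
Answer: $-10$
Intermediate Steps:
$T{\left(M,Y \right)} = 8 - M$
$x = 16$ ($x = \left(-5 + 9\right)^{2} = 4^{2} = 16$)
$x - T{\left(-18,3 \right)} = 16 - \left(8 - -18\right) = 16 - \left(8 + 18\right) = 16 - 26 = -10$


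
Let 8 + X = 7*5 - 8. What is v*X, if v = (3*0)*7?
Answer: 0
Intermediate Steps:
X = 19 (X = -8 + (7*5 - 8) = -8 + (35 - 8) = -8 + 27 = 19)
v = 0 (v = 0*7 = 0)
v*X = 0*19 = 0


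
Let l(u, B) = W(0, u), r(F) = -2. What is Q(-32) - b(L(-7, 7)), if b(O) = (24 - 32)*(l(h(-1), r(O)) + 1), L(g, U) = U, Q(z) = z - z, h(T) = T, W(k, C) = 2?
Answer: 24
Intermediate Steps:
Q(z) = 0
l(u, B) = 2
b(O) = -24 (b(O) = (24 - 32)*(2 + 1) = -8*3 = -24)
Q(-32) - b(L(-7, 7)) = 0 - 1*(-24) = 0 + 24 = 24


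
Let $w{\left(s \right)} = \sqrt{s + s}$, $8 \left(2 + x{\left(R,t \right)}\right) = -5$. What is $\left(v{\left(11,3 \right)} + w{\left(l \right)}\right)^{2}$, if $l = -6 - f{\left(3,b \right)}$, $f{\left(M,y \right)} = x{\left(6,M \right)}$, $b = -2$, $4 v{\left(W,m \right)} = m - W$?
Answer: $\frac{\left(4 - 3 i \sqrt{3}\right)^{2}}{4} \approx -2.75 - 10.392 i$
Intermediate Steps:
$v{\left(W,m \right)} = - \frac{W}{4} + \frac{m}{4}$ ($v{\left(W,m \right)} = \frac{m - W}{4} = - \frac{W}{4} + \frac{m}{4}$)
$x{\left(R,t \right)} = - \frac{21}{8}$ ($x{\left(R,t \right)} = -2 + \frac{1}{8} \left(-5\right) = -2 - \frac{5}{8} = - \frac{21}{8}$)
$f{\left(M,y \right)} = - \frac{21}{8}$
$l = - \frac{27}{8}$ ($l = -6 - - \frac{21}{8} = -6 + \frac{21}{8} = - \frac{27}{8} \approx -3.375$)
$w{\left(s \right)} = \sqrt{2} \sqrt{s}$ ($w{\left(s \right)} = \sqrt{2 s} = \sqrt{2} \sqrt{s}$)
$\left(v{\left(11,3 \right)} + w{\left(l \right)}\right)^{2} = \left(\left(\left(- \frac{1}{4}\right) 11 + \frac{1}{4} \cdot 3\right) + \sqrt{2} \sqrt{- \frac{27}{8}}\right)^{2} = \left(\left(- \frac{11}{4} + \frac{3}{4}\right) + \sqrt{2} \frac{3 i \sqrt{6}}{4}\right)^{2} = \left(-2 + \frac{3 i \sqrt{3}}{2}\right)^{2}$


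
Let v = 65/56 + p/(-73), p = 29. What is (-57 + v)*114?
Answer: -13104015/2044 ≈ -6411.0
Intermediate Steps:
v = 3121/4088 (v = 65/56 + 29/(-73) = 65*(1/56) + 29*(-1/73) = 65/56 - 29/73 = 3121/4088 ≈ 0.76345)
(-57 + v)*114 = (-57 + 3121/4088)*114 = -229895/4088*114 = -13104015/2044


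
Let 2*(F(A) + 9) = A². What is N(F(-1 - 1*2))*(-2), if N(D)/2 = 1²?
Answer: -4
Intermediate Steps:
F(A) = -9 + A²/2
N(D) = 2 (N(D) = 2*1² = 2*1 = 2)
N(F(-1 - 1*2))*(-2) = 2*(-2) = -4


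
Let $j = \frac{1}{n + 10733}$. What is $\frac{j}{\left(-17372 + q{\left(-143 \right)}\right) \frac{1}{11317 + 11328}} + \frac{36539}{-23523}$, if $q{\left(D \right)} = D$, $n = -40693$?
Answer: $- \frac{547808161379}{352676575320} \approx -1.5533$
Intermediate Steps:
$j = - \frac{1}{29960}$ ($j = \frac{1}{-40693 + 10733} = \frac{1}{-29960} = - \frac{1}{29960} \approx -3.3378 \cdot 10^{-5}$)
$\frac{j}{\left(-17372 + q{\left(-143 \right)}\right) \frac{1}{11317 + 11328}} + \frac{36539}{-23523} = - \frac{1}{29960 \frac{-17372 - 143}{11317 + 11328}} + \frac{36539}{-23523} = - \frac{1}{29960 \left(- \frac{17515}{22645}\right)} + 36539 \left(- \frac{1}{23523}\right) = - \frac{1}{29960 \left(\left(-17515\right) \frac{1}{22645}\right)} - \frac{36539}{23523} = - \frac{1}{29960 \left(- \frac{3503}{4529}\right)} - \frac{36539}{23523} = \left(- \frac{1}{29960}\right) \left(- \frac{4529}{3503}\right) - \frac{36539}{23523} = \frac{647}{14992840} - \frac{36539}{23523} = - \frac{547808161379}{352676575320}$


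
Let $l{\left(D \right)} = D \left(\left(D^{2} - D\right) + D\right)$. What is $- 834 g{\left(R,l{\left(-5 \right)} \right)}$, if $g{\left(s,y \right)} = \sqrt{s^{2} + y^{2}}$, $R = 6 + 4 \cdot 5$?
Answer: $- 834 \sqrt{16301} \approx -1.0648 \cdot 10^{5}$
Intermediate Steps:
$R = 26$ ($R = 6 + 20 = 26$)
$l{\left(D \right)} = D^{3}$ ($l{\left(D \right)} = D D^{2} = D^{3}$)
$- 834 g{\left(R,l{\left(-5 \right)} \right)} = - 834 \sqrt{26^{2} + \left(\left(-5\right)^{3}\right)^{2}} = - 834 \sqrt{676 + \left(-125\right)^{2}} = - 834 \sqrt{676 + 15625} = - 834 \sqrt{16301}$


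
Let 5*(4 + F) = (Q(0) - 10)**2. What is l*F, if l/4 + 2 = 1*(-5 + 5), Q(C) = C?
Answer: -128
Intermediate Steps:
l = -8 (l = -8 + 4*(1*(-5 + 5)) = -8 + 4*(1*0) = -8 + 4*0 = -8 + 0 = -8)
F = 16 (F = -4 + (0 - 10)**2/5 = -4 + (1/5)*(-10)**2 = -4 + (1/5)*100 = -4 + 20 = 16)
l*F = -8*16 = -128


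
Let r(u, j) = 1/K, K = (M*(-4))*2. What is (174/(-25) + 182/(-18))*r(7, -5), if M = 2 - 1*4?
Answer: -3841/3600 ≈ -1.0669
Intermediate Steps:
M = -2 (M = 2 - 4 = -2)
K = 16 (K = -2*(-4)*2 = 8*2 = 16)
r(u, j) = 1/16
(174/(-25) + 182/(-18))*r(7, -5) = (174/(-25) + 182/(-18))*(1/16) = (174*(-1/25) + 182*(-1/18))*(1/16) = (-174/25 - 91/9)*(1/16) = -3841/225*1/16 = -3841/3600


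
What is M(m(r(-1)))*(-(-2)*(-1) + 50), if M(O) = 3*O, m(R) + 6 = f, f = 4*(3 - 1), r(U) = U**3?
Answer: 288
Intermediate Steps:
f = 8 (f = 4*2 = 8)
m(R) = 2 (m(R) = -6 + 8 = 2)
M(m(r(-1)))*(-(-2)*(-1) + 50) = (3*2)*(-(-2)*(-1) + 50) = 6*(-2*1 + 50) = 6*(-2 + 50) = 6*48 = 288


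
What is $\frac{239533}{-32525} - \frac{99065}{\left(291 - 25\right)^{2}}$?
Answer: $- \frac{20170486073}{2301338900} \approx -8.7647$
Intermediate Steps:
$\frac{239533}{-32525} - \frac{99065}{\left(291 - 25\right)^{2}} = 239533 \left(- \frac{1}{32525}\right) - \frac{99065}{266^{2}} = - \frac{239533}{32525} - \frac{99065}{70756} = - \frac{20170486073}{2301338900}$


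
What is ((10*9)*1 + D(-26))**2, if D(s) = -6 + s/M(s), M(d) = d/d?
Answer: 3364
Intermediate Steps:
M(d) = 1
D(s) = -6 + s (D(s) = -6 + s/1 = -6 + s*1 = -6 + s)
((10*9)*1 + D(-26))**2 = ((10*9)*1 + (-6 - 26))**2 = (90*1 - 32)**2 = (90 - 32)**2 = 58**2 = 3364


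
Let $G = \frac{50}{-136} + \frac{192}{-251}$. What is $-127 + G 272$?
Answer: $- \frac{109201}{251} \approx -435.06$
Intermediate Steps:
$G = - \frac{19331}{17068}$ ($G = 50 \left(- \frac{1}{136}\right) + 192 \left(- \frac{1}{251}\right) = - \frac{25}{68} - \frac{192}{251} = - \frac{19331}{17068} \approx -1.1326$)
$-127 + G 272 = -127 - \frac{77324}{251} = - \frac{109201}{251}$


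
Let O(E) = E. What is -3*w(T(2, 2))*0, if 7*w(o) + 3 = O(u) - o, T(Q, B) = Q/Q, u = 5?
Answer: 0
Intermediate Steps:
T(Q, B) = 1
w(o) = 2/7 - o/7 (w(o) = -3/7 + (5 - o)/7 = -3/7 + (5/7 - o/7) = 2/7 - o/7)
-3*w(T(2, 2))*0 = -3*(2/7 - 1/7*1)*0 = -3*(2/7 - 1/7)*0 = -3*1/7*0 = -3/7*0 = 0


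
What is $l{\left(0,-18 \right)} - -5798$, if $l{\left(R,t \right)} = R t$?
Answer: $5798$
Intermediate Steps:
$l{\left(0,-18 \right)} - -5798 = 0 \left(-18\right) - -5798 = 0 + 5798 = 5798$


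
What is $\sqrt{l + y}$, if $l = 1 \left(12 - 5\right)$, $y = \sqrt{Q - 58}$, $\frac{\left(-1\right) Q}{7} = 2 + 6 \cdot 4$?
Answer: $\sqrt{7 + 4 i \sqrt{15}} \approx 3.4641 + 2.2361 i$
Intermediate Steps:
$Q = -182$ ($Q = - 7 \left(2 + 6 \cdot 4\right) = - 7 \left(2 + 24\right) = \left(-7\right) 26 = -182$)
$y = 4 i \sqrt{15}$ ($y = \sqrt{-182 - 58} = \sqrt{-240} = 4 i \sqrt{15} \approx 15.492 i$)
$l = 7$ ($l = 1 \cdot 7 = 7$)
$\sqrt{l + y} = \sqrt{7 + 4 i \sqrt{15}}$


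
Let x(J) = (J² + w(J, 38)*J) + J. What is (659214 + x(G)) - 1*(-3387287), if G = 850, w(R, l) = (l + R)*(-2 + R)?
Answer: 644840251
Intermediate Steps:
w(R, l) = (-2 + R)*(R + l) (w(R, l) = (R + l)*(-2 + R) = (-2 + R)*(R + l))
x(J) = J + J² + J*(-76 + J² + 36*J) (x(J) = (J² + (J² - 2*J - 2*38 + J*38)*J) + J = (J² + (J² - 2*J - 76 + 38*J)*J) + J = (J² + (-76 + J² + 36*J)*J) + J = (J² + J*(-76 + J² + 36*J)) + J = J + J² + J*(-76 + J² + 36*J))
(659214 + x(G)) - 1*(-3387287) = (659214 + 850*(-75 + 850² + 37*850)) - 1*(-3387287) = (659214 + 850*(-75 + 722500 + 31450)) + 3387287 = (659214 + 850*753875) + 3387287 = (659214 + 640793750) + 3387287 = 641452964 + 3387287 = 644840251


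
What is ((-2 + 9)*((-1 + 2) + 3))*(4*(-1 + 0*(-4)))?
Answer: -112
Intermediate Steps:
((-2 + 9)*((-1 + 2) + 3))*(4*(-1 + 0*(-4))) = (7*(1 + 3))*(4*(-1 + 0)) = (7*4)*(4*(-1)) = 28*(-4) = -112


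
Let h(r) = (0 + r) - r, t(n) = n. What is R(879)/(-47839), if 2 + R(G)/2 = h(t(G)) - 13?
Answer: 30/47839 ≈ 0.00062710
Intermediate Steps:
h(r) = 0 (h(r) = r - r = 0)
R(G) = -30 (R(G) = -4 + 2*(0 - 13) = -4 + 2*(-13) = -4 - 26 = -30)
R(879)/(-47839) = -30/(-47839) = -30*(-1/47839) = 30/47839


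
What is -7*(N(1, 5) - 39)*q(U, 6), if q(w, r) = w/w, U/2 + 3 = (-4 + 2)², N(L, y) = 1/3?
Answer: 812/3 ≈ 270.67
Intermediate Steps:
N(L, y) = ⅓
U = 2 (U = -6 + 2*(-4 + 2)² = -6 + 2*(-2)² = -6 + 2*4 = -6 + 8 = 2)
q(w, r) = 1
-7*(N(1, 5) - 39)*q(U, 6) = -7*(⅓ - 39) = -(-812)/3 = -7*(-116/3) = 812/3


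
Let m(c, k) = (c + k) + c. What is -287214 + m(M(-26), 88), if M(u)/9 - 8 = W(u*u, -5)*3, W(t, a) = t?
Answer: -250478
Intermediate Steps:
M(u) = 72 + 27*u² (M(u) = 72 + 9*((u*u)*3) = 72 + 9*(u²*3) = 72 + 9*(3*u²) = 72 + 27*u²)
m(c, k) = k + 2*c
-287214 + m(M(-26), 88) = -287214 + (88 + 2*(72 + 27*(-26)²)) = -287214 + (88 + 2*(72 + 27*676)) = -287214 + (88 + 2*(72 + 18252)) = -287214 + (88 + 2*18324) = -287214 + (88 + 36648) = -287214 + 36736 = -250478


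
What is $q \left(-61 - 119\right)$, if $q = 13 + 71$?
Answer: $-15120$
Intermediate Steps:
$q = 84$
$q \left(-61 - 119\right) = 84 \left(-61 - 119\right) = 84 \left(-180\right) = -15120$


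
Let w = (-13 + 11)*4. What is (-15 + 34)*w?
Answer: -152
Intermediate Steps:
w = -8 (w = -2*4 = -8)
(-15 + 34)*w = (-15 + 34)*(-8) = 19*(-8) = -152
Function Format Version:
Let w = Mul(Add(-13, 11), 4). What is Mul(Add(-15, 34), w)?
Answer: -152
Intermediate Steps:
w = -8 (w = Mul(-2, 4) = -8)
Mul(Add(-15, 34), w) = Mul(Add(-15, 34), -8) = Mul(19, -8) = -152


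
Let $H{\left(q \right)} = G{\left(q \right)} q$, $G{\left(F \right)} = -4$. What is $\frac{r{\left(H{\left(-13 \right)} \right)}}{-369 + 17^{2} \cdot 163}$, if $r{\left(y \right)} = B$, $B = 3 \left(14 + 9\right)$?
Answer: $\frac{69}{46738} \approx 0.0014763$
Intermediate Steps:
$H{\left(q \right)} = - 4 q$
$B = 69$ ($B = 3 \cdot 23 = 69$)
$r{\left(y \right)} = 69$
$\frac{r{\left(H{\left(-13 \right)} \right)}}{-369 + 17^{2} \cdot 163} = \frac{69}{-369 + 17^{2} \cdot 163} = \frac{69}{-369 + 289 \cdot 163} = \frac{69}{-369 + 47107} = \frac{69}{46738}$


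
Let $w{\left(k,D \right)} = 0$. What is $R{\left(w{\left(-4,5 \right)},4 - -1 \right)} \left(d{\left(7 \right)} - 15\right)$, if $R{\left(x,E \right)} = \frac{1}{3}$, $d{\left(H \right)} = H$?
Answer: $- \frac{8}{3} \approx -2.6667$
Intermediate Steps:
$R{\left(x,E \right)} = \frac{1}{3}$
$R{\left(w{\left(-4,5 \right)},4 - -1 \right)} \left(d{\left(7 \right)} - 15\right) = \frac{7 - 15}{3} = \frac{1}{3} \left(-8\right) = - \frac{8}{3}$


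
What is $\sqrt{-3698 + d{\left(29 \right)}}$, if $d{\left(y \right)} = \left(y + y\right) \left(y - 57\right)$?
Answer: $i \sqrt{5322} \approx 72.952 i$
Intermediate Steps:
$d{\left(y \right)} = 2 y \left(-57 + y\right)$
$\sqrt{-3698 + d{\left(29 \right)}} = \sqrt{-3698 + 2 \cdot 29 \left(-57 + 29\right)} = \sqrt{-3698 + 2 \cdot 29 \left(-28\right)} = \sqrt{-3698 - 1624} = \sqrt{-5322} = i \sqrt{5322}$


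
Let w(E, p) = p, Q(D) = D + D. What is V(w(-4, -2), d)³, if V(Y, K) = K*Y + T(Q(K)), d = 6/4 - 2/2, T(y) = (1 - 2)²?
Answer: 0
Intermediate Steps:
Q(D) = 2*D
T(y) = 1 (T(y) = (-1)² = 1)
d = ½ (d = 6*(¼) - 2*½ = 3/2 - 1 = ½ ≈ 0.50000)
V(Y, K) = 1 + K*Y (V(Y, K) = K*Y + 1 = 1 + K*Y)
V(w(-4, -2), d)³ = (1 + (½)*(-2))³ = (1 - 1)³ = 0³ = 0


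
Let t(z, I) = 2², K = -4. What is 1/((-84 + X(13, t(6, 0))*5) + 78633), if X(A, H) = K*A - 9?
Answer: 1/78244 ≈ 1.2781e-5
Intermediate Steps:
t(z, I) = 4
X(A, H) = -9 - 4*A (X(A, H) = -4*A - 9 = -9 - 4*A)
1/((-84 + X(13, t(6, 0))*5) + 78633) = 1/((-84 + (-9 - 4*13)*5) + 78633) = 1/((-84 + (-9 - 52)*5) + 78633) = 1/((-84 - 61*5) + 78633) = 1/((-84 - 305) + 78633) = 1/(-389 + 78633) = 1/78244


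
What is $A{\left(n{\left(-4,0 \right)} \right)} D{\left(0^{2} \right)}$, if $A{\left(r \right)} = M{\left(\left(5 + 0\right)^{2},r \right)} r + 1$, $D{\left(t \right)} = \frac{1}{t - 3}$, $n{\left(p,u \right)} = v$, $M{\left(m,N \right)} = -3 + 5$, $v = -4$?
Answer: $\frac{7}{3} \approx 2.3333$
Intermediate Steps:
$M{\left(m,N \right)} = 2$
$n{\left(p,u \right)} = -4$
$D{\left(t \right)} = \frac{1}{-3 + t}$
$A{\left(r \right)} = 1 + 2 r$ ($A{\left(r \right)} = 2 r + 1 = 1 + 2 r$)
$A{\left(n{\left(-4,0 \right)} \right)} D{\left(0^{2} \right)} = \frac{1 + 2 \left(-4\right)}{-3 + 0^{2}} = \frac{1 - 8}{-3 + 0} = - \frac{7}{-3} = \left(-7\right) \left(- \frac{1}{3}\right) = \frac{7}{3}$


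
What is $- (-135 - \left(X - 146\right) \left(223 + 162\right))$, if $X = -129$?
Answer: $-105740$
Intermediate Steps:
$- (-135 - \left(X - 146\right) \left(223 + 162\right)) = - (-135 - \left(-129 - 146\right) \left(223 + 162\right)) = - (-135 - \left(-275\right) 385) = - (-135 - -105875) = - (-135 + 105875) = \left(-1\right) 105740 = -105740$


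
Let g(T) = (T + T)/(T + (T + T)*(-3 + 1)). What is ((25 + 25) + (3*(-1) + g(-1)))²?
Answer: 19321/9 ≈ 2146.8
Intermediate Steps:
g(T) = -⅔ (g(T) = (2*T)/(T + (2*T)*(-2)) = (2*T)/(T - 4*T) = (2*T)/((-3*T)) = (2*T)*(-1/(3*T)) = -⅔)
((25 + 25) + (3*(-1) + g(-1)))² = ((25 + 25) + (3*(-1) - ⅔))² = (50 + (-3 - ⅔))² = (50 - 11/3)² = (139/3)² = 19321/9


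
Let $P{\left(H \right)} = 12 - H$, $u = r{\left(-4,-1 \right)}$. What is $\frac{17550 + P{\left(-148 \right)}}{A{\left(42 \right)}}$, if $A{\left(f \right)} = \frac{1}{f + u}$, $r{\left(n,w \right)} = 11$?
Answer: $938630$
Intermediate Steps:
$u = 11$
$A{\left(f \right)} = \frac{1}{11 + f}$ ($A{\left(f \right)} = \frac{1}{f + 11} = \frac{1}{11 + f}$)
$\frac{17550 + P{\left(-148 \right)}}{A{\left(42 \right)}} = \frac{17550 + \left(12 - -148\right)}{\frac{1}{11 + 42}} = \frac{17550 + \left(12 + 148\right)}{\frac{1}{53}} = \left(17550 + 160\right) \frac{1}{\frac{1}{53}} = 17710 \cdot 53 = 938630$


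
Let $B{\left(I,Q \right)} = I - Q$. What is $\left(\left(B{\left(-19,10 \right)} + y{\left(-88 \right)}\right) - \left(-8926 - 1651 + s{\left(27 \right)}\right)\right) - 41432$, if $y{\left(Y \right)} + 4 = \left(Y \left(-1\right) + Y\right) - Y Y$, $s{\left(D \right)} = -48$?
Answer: $-38584$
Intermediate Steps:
$y{\left(Y \right)} = -4 - Y^{2}$ ($y{\left(Y \right)} = -4 - \left(- Y + Y Y - Y \left(-1\right)\right) = -4 + \left(\left(- Y + Y\right) - Y^{2}\right) = -4 + \left(0 - Y^{2}\right) = -4 - Y^{2}$)
$\left(\left(B{\left(-19,10 \right)} + y{\left(-88 \right)}\right) - \left(-8926 - 1651 + s{\left(27 \right)}\right)\right) - 41432 = \left(\left(\left(-19 - 10\right) - 7748\right) + \left(6891 - \left(-48 - 3686\right)\right)\right) - 41432 = \left(\left(-29 - 7748\right) + \left(6891 - \left(-48 - 3686\right)\right)\right) - 41432 = \left(\left(-29 - 7748\right) + \left(6891 - -3734\right)\right) - 41432 = \left(-7777 + \left(6891 + 3734\right)\right) - 41432 = \left(-7777 + 10625\right) - 41432 = 2848 - 41432 = -38584$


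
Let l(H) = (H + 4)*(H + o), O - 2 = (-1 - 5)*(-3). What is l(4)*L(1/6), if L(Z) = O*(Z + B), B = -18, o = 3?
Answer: -59920/3 ≈ -19973.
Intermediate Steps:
O = 20 (O = 2 + (-1 - 5)*(-3) = 2 - 6*(-3) = 2 + 18 = 20)
L(Z) = -360 + 20*Z (L(Z) = 20*(Z - 18) = 20*(-18 + Z) = -360 + 20*Z)
l(H) = (3 + H)*(4 + H) (l(H) = (H + 4)*(H + 3) = (4 + H)*(3 + H) = (3 + H)*(4 + H))
l(4)*L(1/6) = (12 + 4² + 7*4)*(-360 + 20/6) = (12 + 16 + 28)*(-360 + 20*(⅙)) = 56*(-360 + 10/3) = 56*(-1070/3) = -59920/3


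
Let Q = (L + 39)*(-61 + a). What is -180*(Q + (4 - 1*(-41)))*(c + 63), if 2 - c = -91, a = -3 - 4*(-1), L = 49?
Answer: 146998800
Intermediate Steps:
a = 1 (a = -3 + 4 = 1)
c = 93 (c = 2 - 1*(-91) = 2 + 91 = 93)
Q = -5280 (Q = (49 + 39)*(-61 + 1) = 88*(-60) = -5280)
-180*(Q + (4 - 1*(-41)))*(c + 63) = -180*(-5280 + (4 - 1*(-41)))*(93 + 63) = -180*(-5280 + (4 + 41))*156 = -180*(-5280 + 45)*156 = -(-942300)*156 = -180*(-816660) = 146998800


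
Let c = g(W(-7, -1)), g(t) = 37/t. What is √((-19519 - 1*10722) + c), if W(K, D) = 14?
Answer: I*√5926718/14 ≈ 173.89*I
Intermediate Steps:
c = 37/14 ≈ 2.6429
√((-19519 - 1*10722) + c) = √((-19519 - 1*10722) + 37/14) = √((-19519 - 10722) + 37/14) = √(-30241 + 37/14) = √(-423337/14) = I*√5926718/14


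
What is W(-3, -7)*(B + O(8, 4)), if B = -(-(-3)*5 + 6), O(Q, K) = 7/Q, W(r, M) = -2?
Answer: 161/4 ≈ 40.250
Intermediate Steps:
B = -21 (B = -(-1*(-15) + 6) = -(15 + 6) = -1*21 = -21)
W(-3, -7)*(B + O(8, 4)) = -2*(-21 + 7/8) = -2*(-161/8) = 161/4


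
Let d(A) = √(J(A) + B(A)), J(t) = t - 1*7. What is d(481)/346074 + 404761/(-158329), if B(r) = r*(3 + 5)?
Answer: -404761/158329 + √4322/346074 ≈ -2.5563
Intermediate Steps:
J(t) = -7 + t (J(t) = t - 7 = -7 + t)
B(r) = 8*r (B(r) = r*8 = 8*r)
d(A) = √(-7 + 9*A) (d(A) = √((-7 + A) + 8*A) = √(-7 + 9*A))
d(481)/346074 + 404761/(-158329) = √(-7 + 9*481)/346074 + 404761/(-158329) = √(-7 + 4329)*(1/346074) + 404761*(-1/158329) = √4322*(1/346074) - 404761/158329 = √4322/346074 - 404761/158329 = -404761/158329 + √4322/346074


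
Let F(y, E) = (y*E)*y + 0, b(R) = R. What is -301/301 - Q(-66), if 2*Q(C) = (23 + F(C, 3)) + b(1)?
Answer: -6547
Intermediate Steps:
F(y, E) = E*y² (F(y, E) = (E*y)*y + 0 = E*y² + 0 = E*y²)
Q(C) = 12 + 3*C²/2 (Q(C) = ((23 + 3*C²) + 1)/2 = (24 + 3*C²)/2 = 12 + 3*C²/2)
-301/301 - Q(-66) = -301/301 - (12 + (3/2)*(-66)²) = -301*1/301 - (12 + (3/2)*4356) = -1 - (12 + 6534) = -1 - 1*6546 = -1 - 6546 = -6547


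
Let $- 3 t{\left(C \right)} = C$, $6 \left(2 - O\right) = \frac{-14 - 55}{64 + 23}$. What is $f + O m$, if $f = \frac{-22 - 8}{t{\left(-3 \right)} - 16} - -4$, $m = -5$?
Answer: $- \frac{811}{174} \approx -4.6609$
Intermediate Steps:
$O = \frac{371}{174}$ ($O = 2 - \frac{\left(-14 - 55\right) \frac{1}{64 + 23}}{6} = 2 - \frac{\left(-69\right) \frac{1}{87}}{6} = 2 - - \frac{23}{174} = 2 + \frac{23}{174} = \frac{371}{174} \approx 2.1322$)
$t{\left(C \right)} = - \frac{C}{3}$
$f = 6$ ($f = \frac{-22 - 8}{\left(- \frac{1}{3}\right) \left(-3\right) - 16} - -4 = - \frac{30}{1 - 16} + 4 = - \frac{30}{-15} + 4 = \left(-30\right) \left(- \frac{1}{15}\right) + 4 = 2 + 4 = 6$)
$f + O m = 6 + \frac{371}{174} \left(-5\right) = 6 - \frac{1855}{174} = - \frac{811}{174}$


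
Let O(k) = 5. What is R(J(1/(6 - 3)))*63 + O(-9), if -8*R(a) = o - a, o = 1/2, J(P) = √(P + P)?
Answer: 17/16 + 21*√6/8 ≈ 7.4924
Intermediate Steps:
J(P) = √2*√P (J(P) = √(2*P) = √2*√P)
o = ½ ≈ 0.50000
R(a) = -1/16 + a/8 (R(a) = -(½ - a)/8 = -1/16 + a/8)
R(J(1/(6 - 3)))*63 + O(-9) = (-1/16 + (√2*√(1/(6 - 3)))/8)*63 + 5 = (-1/16 + (√2*√(1/3))/8)*63 + 5 = (-1/16 + (√2*√(⅓))/8)*63 + 5 = (-1/16 + (√2*(√3/3))/8)*63 + 5 = (-1/16 + (√6/3)/8)*63 + 5 = (-1/16 + √6/24)*63 + 5 = (-63/16 + 21*√6/8) + 5 = 17/16 + 21*√6/8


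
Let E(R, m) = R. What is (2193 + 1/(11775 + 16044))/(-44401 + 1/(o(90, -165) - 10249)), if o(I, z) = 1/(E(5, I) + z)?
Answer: -3449720392972/69845432281911 ≈ -0.049391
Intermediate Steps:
o(I, z) = 1/(5 + z)
(2193 + 1/(11775 + 16044))/(-44401 + 1/(o(90, -165) - 10249)) = (2193 + 1/(11775 + 16044))/(-44401 + 1/(1/(5 - 165) - 10249)) = (2193 + 1/27819)/(-44401 + 1/(1/(-160) - 10249)) = (2193 + 1/27819)/(-44401 + 1/(-1/160 - 10249)) = 61007068/(27819*(-44401 + 1/(-1639841/160))) = 61007068/(27819*(-44401 - 160/1639841)) = 61007068/(27819*(-72810580401/1639841)) = (61007068/27819)*(-1639841/72810580401) = -3449720392972/69845432281911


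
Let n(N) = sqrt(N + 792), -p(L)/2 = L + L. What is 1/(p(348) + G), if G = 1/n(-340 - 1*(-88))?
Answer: -751680/1046338559 - 6*sqrt(15)/1046338559 ≈ -0.00071841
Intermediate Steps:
p(L) = -4*L (p(L) = -2*(L + L) = -4*L)
n(N) = sqrt(792 + N)
G = sqrt(15)/90 (G = 1/(sqrt(792 + (-340 - 1*(-88)))) = 1/(sqrt(792 + (-340 + 88))) = 1/(sqrt(792 - 252)) = 1/(sqrt(540)) = 1/(6*sqrt(15)) = sqrt(15)/90 ≈ 0.043033)
1/(p(348) + G) = 1/(-4*348 + sqrt(15)/90) = 1/(-1392 + sqrt(15)/90)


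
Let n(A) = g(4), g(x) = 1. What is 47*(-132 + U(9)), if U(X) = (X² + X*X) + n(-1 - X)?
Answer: 1457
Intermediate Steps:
n(A) = 1
U(X) = 1 + 2*X² (U(X) = (X² + X*X) + 1 = (X² + X²) + 1 = 2*X² + 1 = 1 + 2*X²)
47*(-132 + U(9)) = 47*(-132 + (1 + 2*9²)) = 47*(-132 + (1 + 2*81)) = 47*(-132 + (1 + 162)) = 47*(-132 + 163) = 47*31 = 1457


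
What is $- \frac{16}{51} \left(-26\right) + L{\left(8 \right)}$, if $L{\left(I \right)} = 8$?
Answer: $\frac{824}{51} \approx 16.157$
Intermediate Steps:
$- \frac{16}{51} \left(-26\right) + L{\left(8 \right)} = - \frac{16}{51} \left(-26\right) + 8 = \left(-16\right) \frac{1}{51} \left(-26\right) + 8 = \left(- \frac{16}{51}\right) \left(-26\right) + 8 = \frac{416}{51} + 8 = \frac{824}{51}$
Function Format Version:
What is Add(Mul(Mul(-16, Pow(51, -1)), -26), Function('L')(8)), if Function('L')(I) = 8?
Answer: Rational(824, 51) ≈ 16.157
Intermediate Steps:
Add(Mul(Mul(-16, Pow(51, -1)), -26), Function('L')(8)) = Add(Mul(Mul(-16, Pow(51, -1)), -26), 8) = Add(Mul(Mul(-16, Rational(1, 51)), -26), 8) = Add(Mul(Rational(-16, 51), -26), 8) = Add(Rational(416, 51), 8) = Rational(824, 51)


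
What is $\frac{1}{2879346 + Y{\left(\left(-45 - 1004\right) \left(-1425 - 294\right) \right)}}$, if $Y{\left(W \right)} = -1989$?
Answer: $\frac{1}{2877357} \approx 3.4754 \cdot 10^{-7}$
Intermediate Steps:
$\frac{1}{2879346 + Y{\left(\left(-45 - 1004\right) \left(-1425 - 294\right) \right)}} = \frac{1}{2879346 - 1989} = \frac{1}{2877357}$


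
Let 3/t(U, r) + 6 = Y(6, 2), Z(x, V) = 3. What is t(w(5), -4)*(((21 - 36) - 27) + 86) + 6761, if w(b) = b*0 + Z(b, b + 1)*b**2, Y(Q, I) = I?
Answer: 6728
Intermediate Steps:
w(b) = 3*b**2 (w(b) = b*0 + 3*b**2 = 0 + 3*b**2 = 3*b**2)
t(U, r) = -3/4 (t(U, r) = 3/(-6 + 2) = 3/(-4) = 3*(-1/4) = -3/4)
t(w(5), -4)*(((21 - 36) - 27) + 86) + 6761 = -3*(((21 - 36) - 27) + 86)/4 + 6761 = -3*((-15 - 27) + 86)/4 + 6761 = -3*(-42 + 86)/4 + 6761 = -3/4*44 + 6761 = -33 + 6761 = 6728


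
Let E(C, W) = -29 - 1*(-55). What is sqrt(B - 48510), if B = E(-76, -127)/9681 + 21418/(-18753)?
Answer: I*sqrt(3625641284458507230)/8645133 ≈ 220.25*I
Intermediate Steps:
E(C, W) = 26 (E(C, W) = -29 + 55 = 26)
B = -9850480/8645133 (B = 26/9681 + 21418/(-18753) = 26*(1/9681) + 21418*(-1/18753) = 26/9681 - 21418/18753 = -9850480/8645133 ≈ -1.1394)
sqrt(B - 48510) = sqrt(-9850480/8645133 - 48510) = sqrt(-419385252310/8645133) = I*sqrt(3625641284458507230)/8645133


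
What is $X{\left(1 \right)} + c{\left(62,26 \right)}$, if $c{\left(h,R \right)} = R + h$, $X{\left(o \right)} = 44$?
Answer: $132$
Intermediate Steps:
$X{\left(1 \right)} + c{\left(62,26 \right)} = 44 + \left(26 + 62\right) = 44 + 88 = 132$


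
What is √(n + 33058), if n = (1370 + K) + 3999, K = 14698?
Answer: 25*√85 ≈ 230.49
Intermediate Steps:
n = 20067 (n = (1370 + 14698) + 3999 = 16068 + 3999 = 20067)
√(n + 33058) = √(20067 + 33058) = √53125 = 25*√85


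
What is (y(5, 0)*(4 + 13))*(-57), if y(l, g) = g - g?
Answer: 0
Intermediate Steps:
y(l, g) = 0
(y(5, 0)*(4 + 13))*(-57) = (0*(4 + 13))*(-57) = (0*17)*(-57) = 0*(-57) = 0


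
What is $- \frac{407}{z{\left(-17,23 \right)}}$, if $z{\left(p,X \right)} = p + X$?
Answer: $- \frac{407}{6} \approx -67.833$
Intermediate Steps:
$z{\left(p,X \right)} = X + p$
$- \frac{407}{z{\left(-17,23 \right)}} = - \frac{407}{23 - 17} = - \frac{407}{6}$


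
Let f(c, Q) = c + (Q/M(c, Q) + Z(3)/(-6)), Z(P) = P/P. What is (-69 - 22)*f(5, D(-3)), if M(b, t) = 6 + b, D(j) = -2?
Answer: -27937/66 ≈ -423.29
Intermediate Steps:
Z(P) = 1
f(c, Q) = -1/6 + c + Q/(6 + c) (f(c, Q) = c + (Q/(6 + c) + 1/(-6)) = c + (Q/(6 + c) + 1*(-1/6)) = c + (Q/(6 + c) - 1/6) = c + (-1/6 + Q/(6 + c)) = -1/6 + c + Q/(6 + c))
(-69 - 22)*f(5, D(-3)) = (-69 - 22)*((-2 + (-1 + 6*5)*(6 + 5)/6)/(6 + 5)) = -91*(-2 + (1/6)*(-1 + 30)*11)/11 = -91*(-2 + (1/6)*29*11)/11 = -91*(-2 + 319/6)/11 = -91*307/(11*6) = -91*307/66 = -27937/66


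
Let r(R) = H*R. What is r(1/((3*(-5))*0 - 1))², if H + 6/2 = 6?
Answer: 9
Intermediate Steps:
H = 3 (H = -3 + 6 = 3)
r(R) = 3*R
r(1/((3*(-5))*0 - 1))² = (3/((3*(-5))*0 - 1))² = (3/(-15*0 - 1))² = (3/(0 - 1))² = (3/(-1))² = (3*(-1))² = (-3)² = 9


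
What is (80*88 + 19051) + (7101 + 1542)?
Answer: 34734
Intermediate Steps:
(80*88 + 19051) + (7101 + 1542) = (7040 + 19051) + 8643 = 26091 + 8643 = 34734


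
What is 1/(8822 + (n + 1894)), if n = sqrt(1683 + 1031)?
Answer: 5358/57414971 - sqrt(2714)/114829942 ≈ 9.2867e-5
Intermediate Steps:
n = sqrt(2714) ≈ 52.096
1/(8822 + (n + 1894)) = 1/(8822 + (sqrt(2714) + 1894)) = 1/(8822 + (1894 + sqrt(2714))) = 1/(10716 + sqrt(2714))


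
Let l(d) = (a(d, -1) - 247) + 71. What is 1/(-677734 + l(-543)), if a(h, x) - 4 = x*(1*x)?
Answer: -1/677905 ≈ -1.4751e-6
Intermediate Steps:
a(h, x) = 4 + x² (a(h, x) = 4 + x*(1*x) = 4 + x*x = 4 + x²)
l(d) = -171 (l(d) = ((4 + (-1)²) - 247) + 71 = ((4 + 1) - 247) + 71 = (5 - 247) + 71 = -242 + 71 = -171)
1/(-677734 + l(-543)) = 1/(-677734 - 171) = 1/(-677905) = -1/677905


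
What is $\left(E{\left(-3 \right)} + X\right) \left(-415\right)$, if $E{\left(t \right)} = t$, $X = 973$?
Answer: $-402550$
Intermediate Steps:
$\left(E{\left(-3 \right)} + X\right) \left(-415\right) = \left(-3 + 973\right) \left(-415\right) = 970 \left(-415\right) = -402550$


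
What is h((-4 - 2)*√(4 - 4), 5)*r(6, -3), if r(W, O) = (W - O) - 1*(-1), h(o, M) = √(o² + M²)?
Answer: 50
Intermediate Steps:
h(o, M) = √(M² + o²)
r(W, O) = 1 + W - O (r(W, O) = (W - O) + 1 = 1 + W - O)
h((-4 - 2)*√(4 - 4), 5)*r(6, -3) = √(5² + ((-4 - 2)*√(4 - 4))²)*(1 + 6 - 1*(-3)) = √(25 + (-6*√0)²)*(1 + 6 + 3) = √(25 + (-6*0)²)*10 = √(25 + 0²)*10 = √(25 + 0)*10 = √25*10 = 5*10 = 50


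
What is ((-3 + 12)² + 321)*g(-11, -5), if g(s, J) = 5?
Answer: 2010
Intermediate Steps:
((-3 + 12)² + 321)*g(-11, -5) = ((-3 + 12)² + 321)*5 = (9² + 321)*5 = (81 + 321)*5 = 402*5 = 2010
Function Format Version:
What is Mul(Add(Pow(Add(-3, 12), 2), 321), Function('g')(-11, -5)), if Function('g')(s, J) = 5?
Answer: 2010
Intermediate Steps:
Mul(Add(Pow(Add(-3, 12), 2), 321), Function('g')(-11, -5)) = Mul(Add(Pow(Add(-3, 12), 2), 321), 5) = Mul(Add(Pow(9, 2), 321), 5) = Mul(Add(81, 321), 5) = Mul(402, 5) = 2010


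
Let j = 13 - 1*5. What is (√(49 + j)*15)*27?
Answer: 405*√57 ≈ 3057.7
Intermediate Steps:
j = 8 (j = 13 - 5 = 8)
(√(49 + j)*15)*27 = (√(49 + 8)*15)*27 = (√57*15)*27 = (15*√57)*27 = 405*√57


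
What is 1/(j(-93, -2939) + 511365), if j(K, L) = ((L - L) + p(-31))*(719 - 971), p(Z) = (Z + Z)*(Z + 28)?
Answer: 1/464493 ≈ 2.1529e-6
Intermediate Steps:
p(Z) = 2*Z*(28 + Z) (p(Z) = (2*Z)*(28 + Z) = 2*Z*(28 + Z))
j(K, L) = -46872 (j(K, L) = ((L - L) + 2*(-31)*(28 - 31))*(719 - 971) = (0 + 2*(-31)*(-3))*(-252) = (0 + 186)*(-252) = 186*(-252) = -46872)
1/(j(-93, -2939) + 511365) = 1/(-46872 + 511365) = 1/464493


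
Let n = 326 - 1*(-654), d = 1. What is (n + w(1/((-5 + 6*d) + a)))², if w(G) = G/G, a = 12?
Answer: 962361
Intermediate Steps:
w(G) = 1
n = 980 (n = 326 + 654 = 980)
(n + w(1/((-5 + 6*d) + a)))² = (980 + 1)² = 981² = 962361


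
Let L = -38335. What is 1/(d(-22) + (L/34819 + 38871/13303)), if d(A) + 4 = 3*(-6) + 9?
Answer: -463197157/5178084197 ≈ -0.089453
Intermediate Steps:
d(A) = -13 (d(A) = -4 + (3*(-6) + 9) = -4 + (-18 + 9) = -4 - 9 = -13)
1/(d(-22) + (L/34819 + 38871/13303)) = 1/(-13 + (-38335/34819 + 38871/13303)) = 1/(-13 + 843478844/463197157) = 1/(-5178084197/463197157) = -463197157/5178084197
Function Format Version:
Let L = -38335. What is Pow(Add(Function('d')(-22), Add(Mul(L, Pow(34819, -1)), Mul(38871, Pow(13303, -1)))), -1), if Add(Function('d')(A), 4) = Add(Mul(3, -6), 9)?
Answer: Rational(-463197157, 5178084197) ≈ -0.089453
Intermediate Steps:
Function('d')(A) = -13 (Function('d')(A) = Add(-4, Add(Mul(3, -6), 9)) = Add(-4, Add(-18, 9)) = Add(-4, -9) = -13)
Pow(Add(Function('d')(-22), Add(Mul(L, Pow(34819, -1)), Mul(38871, Pow(13303, -1)))), -1) = Pow(Add(-13, Add(Mul(-38335, Pow(34819, -1)), Mul(38871, Pow(13303, -1)))), -1) = Pow(Add(-13, Add(Mul(-38335, Rational(1, 34819)), Mul(38871, Rational(1, 13303)))), -1) = Pow(Add(-13, Add(Rational(-38335, 34819), Rational(38871, 13303))), -1) = Pow(Add(-13, Rational(843478844, 463197157)), -1) = Pow(Rational(-5178084197, 463197157), -1) = Rational(-463197157, 5178084197)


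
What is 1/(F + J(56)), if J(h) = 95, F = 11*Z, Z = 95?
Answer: 1/1140 ≈ 0.00087719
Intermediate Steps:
F = 1045 (F = 11*95 = 1045)
1/(F + J(56)) = 1/(1045 + 95) = 1/1140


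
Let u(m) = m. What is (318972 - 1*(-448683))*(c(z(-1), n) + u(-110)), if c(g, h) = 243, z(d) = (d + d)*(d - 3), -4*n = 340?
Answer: 102098115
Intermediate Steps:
n = -85 (n = -¼*340 = -85)
z(d) = 2*d*(-3 + d) (z(d) = (2*d)*(-3 + d) = 2*d*(-3 + d))
(318972 - 1*(-448683))*(c(z(-1), n) + u(-110)) = (318972 - 1*(-448683))*(243 - 110) = (318972 + 448683)*133 = 767655*133 = 102098115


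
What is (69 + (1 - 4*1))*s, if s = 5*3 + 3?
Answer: 1188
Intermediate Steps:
s = 18 (s = 15 + 3 = 18)
(69 + (1 - 4*1))*s = (69 + (1 - 4*1))*18 = (69 + (1 - 4))*18 = (69 - 3)*18 = 66*18 = 1188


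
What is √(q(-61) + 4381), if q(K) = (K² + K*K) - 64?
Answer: √11759 ≈ 108.44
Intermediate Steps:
q(K) = -64 + 2*K² (q(K) = (K² + K²) - 64 = 2*K² - 64 = -64 + 2*K²)
√(q(-61) + 4381) = √((-64 + 2*(-61)²) + 4381) = √((-64 + 2*3721) + 4381) = √((-64 + 7442) + 4381) = √(7378 + 4381) = √11759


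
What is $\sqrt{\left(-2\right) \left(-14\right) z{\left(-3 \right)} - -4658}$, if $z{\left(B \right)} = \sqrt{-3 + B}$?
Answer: $\sqrt{4658 + 28 i \sqrt{6}} \approx 68.251 + 0.5024 i$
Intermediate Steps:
$\sqrt{\left(-2\right) \left(-14\right) z{\left(-3 \right)} - -4658} = \sqrt{\left(-2\right) \left(-14\right) \sqrt{-3 - 3} - -4658} = \sqrt{28 \sqrt{-6} + 4658} = \sqrt{28 i \sqrt{6} + 4658} = \sqrt{4658 + 28 i \sqrt{6}}$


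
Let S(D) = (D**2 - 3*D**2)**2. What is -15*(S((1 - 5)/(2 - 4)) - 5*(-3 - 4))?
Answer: -1485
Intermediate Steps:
S(D) = 4*D**4 (S(D) = (-2*D**2)**2 = 4*D**4)
-15*(S((1 - 5)/(2 - 4)) - 5*(-3 - 4)) = -15*(4*((1 - 5)/(2 - 4))**4 - 5*(-3 - 4)) = -15*(4*(-4/(-2))**4 - 5*(-7)) = -15*(4*(-4*(-1/2))**4 + 35) = -15*(4*2**4 + 35) = -15*(4*16 + 35) = -15*(64 + 35) = -15*99 = -1485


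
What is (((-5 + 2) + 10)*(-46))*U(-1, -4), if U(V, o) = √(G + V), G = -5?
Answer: -322*I*√6 ≈ -788.74*I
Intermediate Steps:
U(V, o) = √(-5 + V)
(((-5 + 2) + 10)*(-46))*U(-1, -4) = (((-5 + 2) + 10)*(-46))*√(-5 - 1) = ((-3 + 10)*(-46))*√(-6) = (7*(-46))*(I*√6) = -322*I*√6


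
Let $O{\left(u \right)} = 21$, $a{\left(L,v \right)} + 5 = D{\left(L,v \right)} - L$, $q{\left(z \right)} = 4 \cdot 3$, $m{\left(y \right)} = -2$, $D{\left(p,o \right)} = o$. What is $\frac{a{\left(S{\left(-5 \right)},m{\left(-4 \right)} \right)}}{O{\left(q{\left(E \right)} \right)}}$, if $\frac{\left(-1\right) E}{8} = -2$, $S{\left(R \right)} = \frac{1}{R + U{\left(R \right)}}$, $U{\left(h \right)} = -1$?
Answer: $- \frac{41}{126} \approx -0.3254$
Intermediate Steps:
$S{\left(R \right)} = \frac{1}{-1 + R}$ ($S{\left(R \right)} = \frac{1}{R - 1} = \frac{1}{-1 + R}$)
$E = 16$ ($E = \left(-8\right) \left(-2\right) = 16$)
$q{\left(z \right)} = 12$
$a{\left(L,v \right)} = -5 + v - L$ ($a{\left(L,v \right)} = -5 - \left(L - v\right) = -5 + v - L$)
$\frac{a{\left(S{\left(-5 \right)},m{\left(-4 \right)} \right)}}{O{\left(q{\left(E \right)} \right)}} = \frac{-5 - 2 - \frac{1}{-1 - 5}}{21} = \left(-5 - 2 - \frac{1}{-6}\right) \frac{1}{21} = \left(-5 - 2 - - \frac{1}{6}\right) \frac{1}{21} = \left(-5 - 2 + \frac{1}{6}\right) \frac{1}{21} = \left(- \frac{41}{6}\right) \frac{1}{21} = - \frac{41}{126}$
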